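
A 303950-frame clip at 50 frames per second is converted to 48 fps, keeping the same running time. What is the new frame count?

291792 frames

Target frames = source frames × (target rate / source rate) = 303950 × (48)/(50) = 303950 × 24/25 = 291792.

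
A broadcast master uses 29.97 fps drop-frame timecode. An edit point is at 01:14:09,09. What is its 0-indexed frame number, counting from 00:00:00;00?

Complete 10-minute blocks: 7, each 17982 frames → 125874.
Remaining 4 whole minutes in the current block: 1800 + 3 × 1798 = 7194 frames.
Within the current minute: 9 × 30 + 9 − 2 = 277 (labels ;00/;01 skipped at this minute). Total = 125874 + 7194 + 277 = 133345.

133345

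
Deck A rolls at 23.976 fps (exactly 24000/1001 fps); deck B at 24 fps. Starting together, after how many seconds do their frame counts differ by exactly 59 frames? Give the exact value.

The gap grows by |24 − 24000/1001| = 24/1001 frames per second.
Time for a 59-frame gap: 59 ÷ (24/1001) = 59059/24 s.

59059/24 seconds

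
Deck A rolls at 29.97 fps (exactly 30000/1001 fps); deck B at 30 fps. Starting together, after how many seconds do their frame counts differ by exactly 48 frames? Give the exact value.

1601.6 seconds

The gap grows by |30 − 30000/1001| = 30/1001 frames per second.
Time for a 48-frame gap: 48 ÷ (30/1001) = 1601.6 s.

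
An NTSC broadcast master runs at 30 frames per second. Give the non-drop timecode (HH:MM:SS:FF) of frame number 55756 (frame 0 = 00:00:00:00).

00:30:58:16

55756 ÷ 30 = 1858 full seconds, remainder 16 frames.
1858 s = 0 h 30 min 58 s.
Timecode: 00:30:58:16.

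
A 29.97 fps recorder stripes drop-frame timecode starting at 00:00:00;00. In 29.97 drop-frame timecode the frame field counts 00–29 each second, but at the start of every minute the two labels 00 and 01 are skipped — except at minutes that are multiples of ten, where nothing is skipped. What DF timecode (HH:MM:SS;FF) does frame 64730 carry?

Each 10-minute DF block holds 10 × 60 × 30 − 9 × 2 = 17982 frames. 64730 ÷ 17982 → 3 full blocks, remainder 10784.
Within the partial block the first minute is 1800 frames and each further minute 1798, so 5 further minute boundaries passed. Total skipped labels = 18 × 3 + 2 × 5 = 64.
Non-drop label index = 64730 + 64 = 64794; at 30 labels/s that is 00:35:59:24, i.e. DF 00:35:59;24.

00:35:59;24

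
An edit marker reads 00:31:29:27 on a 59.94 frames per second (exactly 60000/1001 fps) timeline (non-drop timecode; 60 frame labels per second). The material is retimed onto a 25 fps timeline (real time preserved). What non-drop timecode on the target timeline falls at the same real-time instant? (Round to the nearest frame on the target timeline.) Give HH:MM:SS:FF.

Source frame index: (0×3600 + 31×60 + 29) × 60 + 27 = 113367.
Real time: 113367 / (60000/1001) = 37826789/20000 s.
Target frame: (37826789/20000) × (25) = 37826789/800 ≈ 47283.486 → 47283.
At 25 labels/s: frame 47283 → 00:31:31:08.

00:31:31:08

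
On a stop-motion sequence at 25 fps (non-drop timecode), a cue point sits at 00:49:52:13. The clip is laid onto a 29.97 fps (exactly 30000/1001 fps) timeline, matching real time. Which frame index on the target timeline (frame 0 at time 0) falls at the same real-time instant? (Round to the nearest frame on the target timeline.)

Source frame index: (0×3600 + 49×60 + 52) × 25 + 13 = 74813.
Real time: 74813 / (25) = 74813/25 s.
Target frame: (74813/25) × (30000/1001) = 89775600/1001 ≈ 89685.914 → 89686.

frame 89686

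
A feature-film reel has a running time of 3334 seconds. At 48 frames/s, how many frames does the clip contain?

Frames = 3334 × 48 = 160032.

160032 frames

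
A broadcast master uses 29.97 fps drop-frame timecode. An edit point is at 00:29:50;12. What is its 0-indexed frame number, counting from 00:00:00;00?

Complete 10-minute blocks: 2, each 17982 frames → 35964.
Remaining 9 whole minutes in the current block: 1800 + 8 × 1798 = 16184 frames.
Within the current minute: 50 × 30 + 12 − 2 = 1510 (labels ;00/;01 skipped at this minute). Total = 35964 + 16184 + 1510 = 53658.

53658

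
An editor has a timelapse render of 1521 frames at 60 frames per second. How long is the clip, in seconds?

Running time = 1521 / (60) = 25.35 s.

25.35 seconds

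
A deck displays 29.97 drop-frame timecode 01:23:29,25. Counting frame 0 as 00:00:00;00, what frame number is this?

150145

As if non-drop at 30 labels/s: (1 × 3600 + 23 × 60 + 29) × 30 + 25 = 150295.
Minute boundaries passed: 83; those not divisible by 10: 83 − 8 = 75; dropped labels = 2 × 75 = 150.
Actual frame index = 150295 − 150 = 150145.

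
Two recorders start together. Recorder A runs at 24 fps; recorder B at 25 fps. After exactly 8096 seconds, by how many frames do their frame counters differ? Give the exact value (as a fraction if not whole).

8096 frames

A emits 24 × 8096 = 194304 frames; B emits 25 × 8096 = 202400.
Difference = 8096 frames; B is ahead of A.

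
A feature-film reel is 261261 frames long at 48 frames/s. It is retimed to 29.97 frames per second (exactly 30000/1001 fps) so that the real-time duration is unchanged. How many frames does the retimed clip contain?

163125 frames

Target frames = source frames × (target rate / source rate) = 261261 × (30000/1001)/(48) = 261261 × 625/1001 = 163125.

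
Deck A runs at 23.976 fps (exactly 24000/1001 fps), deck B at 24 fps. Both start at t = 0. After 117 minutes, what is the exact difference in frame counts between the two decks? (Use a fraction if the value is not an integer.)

12960/77 frames

117 min = 7020 s.
A emits 24000/1001 × 7020 = 12960000/77 frames; B emits 24 × 7020 = 168480.
Difference = 12960/77 frames (≈ 168.3117); B is ahead of A.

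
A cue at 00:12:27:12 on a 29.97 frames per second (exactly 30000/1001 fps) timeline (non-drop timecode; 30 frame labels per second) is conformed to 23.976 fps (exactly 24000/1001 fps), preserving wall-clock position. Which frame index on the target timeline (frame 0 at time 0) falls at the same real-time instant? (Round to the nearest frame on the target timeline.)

Source frame index: (0×3600 + 12×60 + 27) × 30 + 12 = 22422.
Real time: 22422 / (30000/1001) = 3740737/5000 s.
Target frame: (3740737/5000) × (24000/1001) = 89688/5 ≈ 17937.600 → 17938.

frame 17938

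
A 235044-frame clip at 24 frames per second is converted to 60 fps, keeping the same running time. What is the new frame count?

587610 frames

Target frames = source frames × (target rate / source rate) = 235044 × (60)/(24) = 235044 × 5/2 = 587610.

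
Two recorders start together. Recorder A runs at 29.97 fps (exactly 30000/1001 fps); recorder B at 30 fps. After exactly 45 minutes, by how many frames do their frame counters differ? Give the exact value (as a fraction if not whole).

45 min = 2700 s.
A emits 30000/1001 × 2700 = 81000000/1001 frames; B emits 30 × 2700 = 81000.
Difference = 81000/1001 frames (≈ 80.9191); B is ahead of A.

81000/1001 frames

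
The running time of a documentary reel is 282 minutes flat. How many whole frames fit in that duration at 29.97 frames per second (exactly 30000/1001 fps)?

507092 frames

282 min = 16920 s.
Frames = 16920 × 30000/1001 = 507600000/1001 ≈ 507092.9071.
Complete frames: 507092.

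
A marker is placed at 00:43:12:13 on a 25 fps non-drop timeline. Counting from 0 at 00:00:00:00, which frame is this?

Total seconds to the label: (0 × 3600 + 43 × 60 + 12) = 2592.
Frame index = 2592 × 25 + 13 = 64813.

64813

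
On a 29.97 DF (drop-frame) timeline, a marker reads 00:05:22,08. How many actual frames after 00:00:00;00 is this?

Complete 10-minute blocks: 0, each 17982 frames → 0.
Remaining 5 whole minutes in the current block: 1800 + 4 × 1798 = 8992 frames.
Within the current minute: 22 × 30 + 8 − 2 = 666 (labels ;00/;01 skipped at this minute). Total = 0 + 8992 + 666 = 9658.

9658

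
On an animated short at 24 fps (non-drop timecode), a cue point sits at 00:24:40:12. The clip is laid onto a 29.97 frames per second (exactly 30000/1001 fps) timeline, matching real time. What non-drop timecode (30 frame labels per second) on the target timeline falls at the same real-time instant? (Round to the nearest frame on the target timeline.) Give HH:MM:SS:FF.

00:24:39:01

Source frame index: (0×3600 + 24×60 + 40) × 24 + 12 = 35532.
Real time: 35532 / (24) = 2961/2 s.
Target frame: (2961/2) × (30000/1001) = 6345000/143 ≈ 44370.629 → 44371.
At 30 labels/s: frame 44371 → 00:24:39:01.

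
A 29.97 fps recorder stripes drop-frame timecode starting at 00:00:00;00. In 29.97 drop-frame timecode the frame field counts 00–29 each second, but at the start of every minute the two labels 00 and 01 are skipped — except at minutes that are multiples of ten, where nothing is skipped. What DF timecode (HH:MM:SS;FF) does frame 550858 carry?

Each 10-minute DF block holds 10 × 60 × 30 − 9 × 2 = 17982 frames. 550858 ÷ 17982 → 30 full blocks, remainder 11398.
Within the partial block the first minute is 1800 frames and each further minute 1798, so 6 further minute boundaries passed. Total skipped labels = 18 × 30 + 2 × 6 = 552.
Non-drop label index = 550858 + 552 = 551410; at 30 labels/s that is 05:06:20:10, i.e. DF 05:06:20;10.

05:06:20;10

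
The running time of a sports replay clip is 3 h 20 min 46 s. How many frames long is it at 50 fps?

602300 frames

3 h 20 min 46 s = 12046 s.
Frames = 12046 × 50 = 602300.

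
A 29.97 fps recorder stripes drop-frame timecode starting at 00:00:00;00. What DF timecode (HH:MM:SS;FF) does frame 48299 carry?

00:26:51;17

Ten DF minutes hold 17982 frames, so frame 48299 lies in block 2 (frames 35964–53945) with 12335 frames into that block.
The block's first minute is 1800 frames and the rest 1798 each; 12335 frames reaches minute 6, so 2 × 18 + 6 × 2 = 48 labels have been skipped so far.
Adding those back, label number 48299 + 48 = 48347 at 30 labels/s is 1611 s + 17 f = 0 h 26 min 51 s frame 17, i.e. 00:26:51;17.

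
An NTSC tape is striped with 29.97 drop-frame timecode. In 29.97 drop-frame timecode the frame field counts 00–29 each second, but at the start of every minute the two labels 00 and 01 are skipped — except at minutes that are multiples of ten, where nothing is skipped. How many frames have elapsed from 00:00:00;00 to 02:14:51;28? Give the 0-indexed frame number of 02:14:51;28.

Complete 10-minute blocks: 13, each 17982 frames → 233766.
Remaining 4 whole minutes in the current block: 1800 + 3 × 1798 = 7194 frames.
Within the current minute: 51 × 30 + 28 − 2 = 1556 (labels ;00/;01 skipped at this minute). Total = 233766 + 7194 + 1556 = 242516.

242516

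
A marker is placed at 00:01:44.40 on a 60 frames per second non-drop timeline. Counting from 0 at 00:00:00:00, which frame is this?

frame 6280

Total seconds to the label: (0 × 3600 + 1 × 60 + 44) = 104.
Frame index = 104 × 60 + 40 = 6280.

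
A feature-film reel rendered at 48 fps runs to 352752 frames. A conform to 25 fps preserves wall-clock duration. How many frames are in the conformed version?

183725 frames

Target frames = source frames × (target rate / source rate) = 352752 × (25)/(48) = 352752 × 25/48 = 183725.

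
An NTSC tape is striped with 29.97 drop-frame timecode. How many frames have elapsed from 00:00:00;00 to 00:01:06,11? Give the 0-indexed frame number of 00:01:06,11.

Complete 10-minute blocks: 0, each 17982 frames → 0.
Remaining 1 whole minute in the current block: 1800 + 0 × 1798 = 1800 frames.
Within the current minute: 6 × 30 + 11 − 2 = 189 (labels ;00/;01 skipped at this minute). Total = 0 + 1800 + 189 = 1989.

1989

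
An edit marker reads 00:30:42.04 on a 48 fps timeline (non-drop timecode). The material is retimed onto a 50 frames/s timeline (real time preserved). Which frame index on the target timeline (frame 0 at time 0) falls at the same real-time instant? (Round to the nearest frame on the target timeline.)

Source frame index: (0×3600 + 30×60 + 42) × 48 + 4 = 88420.
Real time: 88420 / (48) = 22105/12 s.
Target frame: (22105/12) × (50) = 552625/6 ≈ 92104.167 → 92104.

frame 92104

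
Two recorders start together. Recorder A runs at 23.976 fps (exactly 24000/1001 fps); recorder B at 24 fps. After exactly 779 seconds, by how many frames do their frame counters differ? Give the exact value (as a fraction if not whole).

18696/1001 frames

A emits 24000/1001 × 779 = 18696000/1001 frames; B emits 24 × 779 = 18696.
Difference = 18696/1001 frames (≈ 18.6773); B is ahead of A.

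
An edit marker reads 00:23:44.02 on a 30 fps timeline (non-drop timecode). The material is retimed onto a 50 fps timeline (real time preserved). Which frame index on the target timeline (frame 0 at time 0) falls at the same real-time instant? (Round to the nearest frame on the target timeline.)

Source frame index: (0×3600 + 23×60 + 44) × 30 + 2 = 42722.
Real time: 42722 / (30) = 21361/15 s.
Target frame: (21361/15) × (50) = 213610/3 ≈ 71203.333 → 71203.

frame 71203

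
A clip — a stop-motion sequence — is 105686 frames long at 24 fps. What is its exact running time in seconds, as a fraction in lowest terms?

Running time = 105686 ÷ (24) = 105686 × 1/24 = 52843/12 s.

52843/12 seconds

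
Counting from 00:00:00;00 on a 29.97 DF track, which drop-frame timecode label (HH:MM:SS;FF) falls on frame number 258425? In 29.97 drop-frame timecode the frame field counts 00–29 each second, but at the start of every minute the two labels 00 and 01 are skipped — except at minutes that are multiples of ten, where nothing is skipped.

02:23:42;23

Each 10-minute DF block holds 10 × 60 × 30 − 9 × 2 = 17982 frames. 258425 ÷ 17982 → 14 full blocks, remainder 6677.
Within the partial block the first minute is 1800 frames and each further minute 1798, so 3 further minute boundaries passed. Total skipped labels = 18 × 14 + 2 × 3 = 258.
Non-drop label index = 258425 + 258 = 258683; at 30 labels/s that is 02:23:42:23, i.e. DF 02:23:42;23.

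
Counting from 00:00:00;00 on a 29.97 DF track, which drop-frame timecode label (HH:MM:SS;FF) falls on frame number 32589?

Ten DF minutes hold 17982 frames, so frame 32589 lies in block 1 (frames 17982–35963) with 14607 frames into that block.
The block's first minute is 1800 frames and the rest 1798 each; 14607 frames reaches minute 8, so 1 × 18 + 8 × 2 = 34 labels have been skipped so far.
Adding those back, label number 32589 + 34 = 32623 at 30 labels/s is 1087 s + 13 f = 0 h 18 min 7 s frame 13, i.e. 00:18:07;13.

00:18:07;13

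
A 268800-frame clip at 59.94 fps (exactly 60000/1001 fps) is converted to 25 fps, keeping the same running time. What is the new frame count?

112112 frames

Target frames = source frames × (target rate / source rate) = 268800 × (25)/(60000/1001) = 268800 × 1001/2400 = 112112.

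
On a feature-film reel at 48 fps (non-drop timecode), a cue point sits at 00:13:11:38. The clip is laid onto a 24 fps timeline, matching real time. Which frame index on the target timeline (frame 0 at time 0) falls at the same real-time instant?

frame 19003

Source frame index: (0×3600 + 13×60 + 11) × 48 + 38 = 38006.
Real time: 38006 / (48) = 19003/24 s.
Target frame: (19003/24) × (24) = 19003.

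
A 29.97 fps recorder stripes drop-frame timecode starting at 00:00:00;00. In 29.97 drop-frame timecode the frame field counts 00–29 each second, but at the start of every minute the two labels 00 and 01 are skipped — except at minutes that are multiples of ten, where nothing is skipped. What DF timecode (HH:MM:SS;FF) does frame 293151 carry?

02:43:01;15

Ten DF minutes hold 17982 frames, so frame 293151 lies in block 16 (frames 287712–305693) with 5439 frames into that block.
The block's first minute is 1800 frames and the rest 1798 each; 5439 frames reaches minute 3, so 16 × 18 + 3 × 2 = 294 labels have been skipped so far.
Adding those back, label number 293151 + 294 = 293445 at 30 labels/s is 9781 s + 15 f = 2 h 43 min 1 s frame 15, i.e. 02:43:01;15.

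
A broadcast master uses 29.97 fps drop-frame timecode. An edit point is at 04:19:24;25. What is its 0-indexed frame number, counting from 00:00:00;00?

Complete 10-minute blocks: 25, each 17982 frames → 449550.
Remaining 9 whole minutes in the current block: 1800 + 8 × 1798 = 16184 frames.
Within the current minute: 24 × 30 + 25 − 2 = 743 (labels ;00/;01 skipped at this minute). Total = 449550 + 16184 + 743 = 466477.

466477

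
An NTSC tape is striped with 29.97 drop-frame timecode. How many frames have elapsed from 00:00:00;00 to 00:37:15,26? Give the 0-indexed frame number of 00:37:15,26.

67008

Complete 10-minute blocks: 3, each 17982 frames → 53946.
Remaining 7 whole minutes in the current block: 1800 + 6 × 1798 = 12588 frames.
Within the current minute: 15 × 30 + 26 − 2 = 474 (labels ;00/;01 skipped at this minute). Total = 53946 + 12588 + 474 = 67008.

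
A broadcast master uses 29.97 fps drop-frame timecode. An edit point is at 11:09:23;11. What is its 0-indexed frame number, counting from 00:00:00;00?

1203695

As if non-drop at 30 labels/s: (11 × 3600 + 9 × 60 + 23) × 30 + 11 = 1204901.
Minute boundaries passed: 669; those not divisible by 10: 669 − 66 = 603; dropped labels = 2 × 603 = 1206.
Actual frame index = 1204901 − 1206 = 1203695.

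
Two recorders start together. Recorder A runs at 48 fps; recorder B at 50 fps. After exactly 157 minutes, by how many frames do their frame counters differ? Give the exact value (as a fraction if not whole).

157 min = 9420 s.
A emits 48 × 9420 = 452160 frames; B emits 50 × 9420 = 471000.
Difference = 18840 frames; B is ahead of A.

18840 frames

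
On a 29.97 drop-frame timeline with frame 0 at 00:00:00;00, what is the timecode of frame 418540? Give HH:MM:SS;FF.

03:52:45;08

Ten DF minutes hold 17982 frames, so frame 418540 lies in block 23 (frames 413586–431567) with 4954 frames into that block.
The block's first minute is 1800 frames and the rest 1798 each; 4954 frames reaches minute 2, so 23 × 18 + 2 × 2 = 418 labels have been skipped so far.
Adding those back, label number 418540 + 418 = 418958 at 30 labels/s is 13965 s + 8 f = 3 h 52 min 45 s frame 8, i.e. 03:52:45;08.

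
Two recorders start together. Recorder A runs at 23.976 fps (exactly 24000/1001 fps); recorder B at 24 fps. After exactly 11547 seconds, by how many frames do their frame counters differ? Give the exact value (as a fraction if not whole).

A emits 24000/1001 × 11547 = 277128000/1001 frames; B emits 24 × 11547 = 277128.
Difference = 277128/1001 frames (≈ 276.8511); B is ahead of A.

277128/1001 frames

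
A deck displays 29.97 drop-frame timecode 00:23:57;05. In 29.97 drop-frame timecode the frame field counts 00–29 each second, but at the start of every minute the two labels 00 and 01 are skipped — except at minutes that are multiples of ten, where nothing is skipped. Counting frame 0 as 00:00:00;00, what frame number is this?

As if non-drop at 30 labels/s: (0 × 3600 + 23 × 60 + 57) × 30 + 5 = 43115.
Minute boundaries passed: 23; those not divisible by 10: 23 − 2 = 21; dropped labels = 2 × 21 = 42.
Actual frame index = 43115 − 42 = 43073.

43073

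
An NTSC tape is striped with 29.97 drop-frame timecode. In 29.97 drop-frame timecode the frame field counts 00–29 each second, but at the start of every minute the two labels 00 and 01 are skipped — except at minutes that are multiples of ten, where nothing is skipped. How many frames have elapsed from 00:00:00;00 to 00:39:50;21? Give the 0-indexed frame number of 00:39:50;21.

As if non-drop at 30 labels/s: (0 × 3600 + 39 × 60 + 50) × 30 + 21 = 71721.
Minute boundaries passed: 39; those not divisible by 10: 39 − 3 = 36; dropped labels = 2 × 36 = 72.
Actual frame index = 71721 − 72 = 71649.

71649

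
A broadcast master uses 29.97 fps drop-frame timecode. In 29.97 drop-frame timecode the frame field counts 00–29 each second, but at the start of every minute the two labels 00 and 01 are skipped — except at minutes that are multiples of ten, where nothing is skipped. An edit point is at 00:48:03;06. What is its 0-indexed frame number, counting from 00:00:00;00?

86408

As if non-drop at 30 labels/s: (0 × 3600 + 48 × 60 + 3) × 30 + 6 = 86496.
Minute boundaries passed: 48; those not divisible by 10: 48 − 4 = 44; dropped labels = 2 × 44 = 88.
Actual frame index = 86496 − 88 = 86408.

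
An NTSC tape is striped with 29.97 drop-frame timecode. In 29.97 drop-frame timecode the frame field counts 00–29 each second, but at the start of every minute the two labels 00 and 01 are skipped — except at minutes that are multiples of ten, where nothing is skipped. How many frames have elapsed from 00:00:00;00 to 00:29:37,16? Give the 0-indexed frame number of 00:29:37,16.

As if non-drop at 30 labels/s: (0 × 3600 + 29 × 60 + 37) × 30 + 16 = 53326.
Minute boundaries passed: 29; those not divisible by 10: 29 − 2 = 27; dropped labels = 2 × 27 = 54.
Actual frame index = 53326 − 54 = 53272.

53272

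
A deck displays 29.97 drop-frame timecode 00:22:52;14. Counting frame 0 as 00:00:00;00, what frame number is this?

41134

As if non-drop at 30 labels/s: (0 × 3600 + 22 × 60 + 52) × 30 + 14 = 41174.
Minute boundaries passed: 22; those not divisible by 10: 22 − 2 = 20; dropped labels = 2 × 20 = 40.
Actual frame index = 41174 − 40 = 41134.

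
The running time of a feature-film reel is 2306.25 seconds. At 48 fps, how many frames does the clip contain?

Frames = 2306.25 × 48 = 110700.

110700 frames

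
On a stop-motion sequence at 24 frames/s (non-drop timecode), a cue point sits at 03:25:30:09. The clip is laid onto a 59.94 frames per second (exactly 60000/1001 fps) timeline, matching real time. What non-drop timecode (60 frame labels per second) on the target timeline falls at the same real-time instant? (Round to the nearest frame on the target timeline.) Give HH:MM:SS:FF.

03:25:18:03

Source frame index: (3×3600 + 25×60 + 30) × 24 + 9 = 295929.
Real time: 295929 / (24) = 98643/8 s.
Target frame: (98643/8) × (60000/1001) = 739822500/1001 ≈ 739083.417 → 739083.
At 60 labels/s: frame 739083 → 03:25:18:03.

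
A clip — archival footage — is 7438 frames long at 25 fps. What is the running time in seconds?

Running time = 7438 / (25) = 297.52 s.

297.52 seconds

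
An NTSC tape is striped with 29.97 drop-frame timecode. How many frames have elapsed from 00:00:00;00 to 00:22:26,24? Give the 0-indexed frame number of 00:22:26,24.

40364

As if non-drop at 30 labels/s: (0 × 3600 + 22 × 60 + 26) × 30 + 24 = 40404.
Minute boundaries passed: 22; those not divisible by 10: 22 − 2 = 20; dropped labels = 2 × 20 = 40.
Actual frame index = 40404 − 40 = 40364.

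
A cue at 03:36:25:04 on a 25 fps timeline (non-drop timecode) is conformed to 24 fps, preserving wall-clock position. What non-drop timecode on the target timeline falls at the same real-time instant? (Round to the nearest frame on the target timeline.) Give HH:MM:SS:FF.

03:36:25:04

Source frame index: (3×3600 + 36×60 + 25) × 25 + 4 = 324629.
Real time: 324629 / (25) = 324629/25 s.
Target frame: (324629/25) × (24) = 7791096/25 ≈ 311643.840 → 311644.
At 24 labels/s: frame 311644 → 03:36:25:04.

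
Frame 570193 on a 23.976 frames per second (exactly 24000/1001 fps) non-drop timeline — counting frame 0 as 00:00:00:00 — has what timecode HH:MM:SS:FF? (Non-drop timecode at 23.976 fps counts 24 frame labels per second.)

06:35:58:01

570193 ÷ 24 = 23758 full seconds, remainder 1 frame.
23758 s = 6 h 35 min 58 s.
Timecode: 06:35:58:01.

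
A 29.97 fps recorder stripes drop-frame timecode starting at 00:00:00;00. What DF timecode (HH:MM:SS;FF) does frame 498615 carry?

04:37:17;05

Each 10-minute DF block holds 10 × 60 × 30 − 9 × 2 = 17982 frames. 498615 ÷ 17982 → 27 full blocks, remainder 13101.
Within the partial block the first minute is 1800 frames and each further minute 1798, so 7 further minute boundaries passed. Total skipped labels = 18 × 27 + 2 × 7 = 500.
Non-drop label index = 498615 + 500 = 499115; at 30 labels/s that is 04:37:17:05, i.e. DF 04:37:17;05.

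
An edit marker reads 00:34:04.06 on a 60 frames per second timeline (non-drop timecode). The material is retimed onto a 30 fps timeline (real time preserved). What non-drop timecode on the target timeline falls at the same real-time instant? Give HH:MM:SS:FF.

00:34:04:03

Source frame index: (0×3600 + 34×60 + 4) × 60 + 6 = 122646.
Real time: 122646 / (60) = 20441/10 s.
Target frame: (20441/10) × (30) = 61323.
At 30 labels/s: frame 61323 → 00:34:04:03.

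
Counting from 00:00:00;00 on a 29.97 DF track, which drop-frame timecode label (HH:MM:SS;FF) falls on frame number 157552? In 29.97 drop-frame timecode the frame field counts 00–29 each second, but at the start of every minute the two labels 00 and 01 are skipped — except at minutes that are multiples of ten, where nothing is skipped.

Each 10-minute DF block holds 10 × 60 × 30 − 9 × 2 = 17982 frames. 157552 ÷ 17982 → 8 full blocks, remainder 13696.
Within the partial block the first minute is 1800 frames and each further minute 1798, so 7 further minute boundaries passed. Total skipped labels = 18 × 8 + 2 × 7 = 158.
Non-drop label index = 157552 + 158 = 157710; at 30 labels/s that is 01:27:37:00, i.e. DF 01:27:37;00.

01:27:37;00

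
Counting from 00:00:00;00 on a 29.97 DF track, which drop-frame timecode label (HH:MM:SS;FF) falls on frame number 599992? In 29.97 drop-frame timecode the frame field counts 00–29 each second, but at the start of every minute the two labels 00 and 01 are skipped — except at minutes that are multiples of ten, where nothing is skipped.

05:33:39;22

Ten DF minutes hold 17982 frames, so frame 599992 lies in block 33 (frames 593406–611387) with 6586 frames into that block.
The block's first minute is 1800 frames and the rest 1798 each; 6586 frames reaches minute 3, so 33 × 18 + 3 × 2 = 600 labels have been skipped so far.
Adding those back, label number 599992 + 600 = 600592 at 30 labels/s is 20019 s + 22 f = 5 h 33 min 39 s frame 22, i.e. 05:33:39;22.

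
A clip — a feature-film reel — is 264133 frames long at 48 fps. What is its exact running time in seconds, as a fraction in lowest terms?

264133/48 seconds

Running time = 264133 ÷ (48) = 264133 × 1/48 = 264133/48 s.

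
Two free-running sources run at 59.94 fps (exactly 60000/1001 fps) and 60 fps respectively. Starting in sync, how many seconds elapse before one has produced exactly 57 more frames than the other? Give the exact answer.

The gap grows by |60 − 60000/1001| = 60/1001 frames per second.
Time for a 57-frame gap: 57 ÷ (60/1001) = 950.95 s.

950.95 seconds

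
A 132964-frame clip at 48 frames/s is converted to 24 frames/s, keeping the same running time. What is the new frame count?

Target frames = source frames × (target rate / source rate) = 132964 × (24)/(48) = 132964 × 1/2 = 66482.

66482 frames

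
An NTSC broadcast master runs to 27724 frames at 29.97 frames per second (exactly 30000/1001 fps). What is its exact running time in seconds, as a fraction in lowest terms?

6937931/7500 seconds

Running time = 27724 ÷ (30000/1001) = 27724 × 1001/30000 = 6937931/7500 s.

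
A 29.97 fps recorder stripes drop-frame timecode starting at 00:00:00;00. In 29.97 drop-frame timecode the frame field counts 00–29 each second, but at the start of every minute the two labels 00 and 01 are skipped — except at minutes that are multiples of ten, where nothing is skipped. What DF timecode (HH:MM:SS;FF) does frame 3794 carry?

00:02:06;18

Ten DF minutes hold 17982 frames, so frame 3794 lies in block 0 (frames 0–17981) with 3794 frames into that block.
The block's first minute is 1800 frames and the rest 1798 each; 3794 frames reaches minute 2, so 0 × 18 + 2 × 2 = 4 labels have been skipped so far.
Adding those back, label number 3794 + 4 = 3798 at 30 labels/s is 126 s + 18 f = 0 h 2 min 6 s frame 18, i.e. 00:02:06;18.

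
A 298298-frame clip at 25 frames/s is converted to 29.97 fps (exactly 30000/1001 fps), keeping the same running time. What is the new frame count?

357600 frames

Target frames = source frames × (target rate / source rate) = 298298 × (30000/1001)/(25) = 298298 × 1200/1001 = 357600.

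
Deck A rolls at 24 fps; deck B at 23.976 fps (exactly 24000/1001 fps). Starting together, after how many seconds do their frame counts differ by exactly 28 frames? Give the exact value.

The gap grows by |24000/1001 − 24| = 24/1001 frames per second.
Time for a 28-frame gap: 28 ÷ (24/1001) = 7007/6 s.

7007/6 seconds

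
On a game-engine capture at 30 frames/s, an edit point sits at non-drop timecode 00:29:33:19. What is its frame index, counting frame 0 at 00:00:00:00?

frame 53209

Total seconds to the label: (0 × 3600 + 29 × 60 + 33) = 1773.
Frame index = 1773 × 30 + 19 = 53209.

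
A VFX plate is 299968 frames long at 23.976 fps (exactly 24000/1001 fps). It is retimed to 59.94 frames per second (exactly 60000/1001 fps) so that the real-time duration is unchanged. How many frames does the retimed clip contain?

Target frames = source frames × (target rate / source rate) = 299968 × (60000/1001)/(24000/1001) = 299968 × 5/2 = 749920.

749920 frames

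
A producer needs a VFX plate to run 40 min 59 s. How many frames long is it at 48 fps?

118032 frames

40 min 59 s = 2459 s.
Frames = 2459 × 48 = 118032.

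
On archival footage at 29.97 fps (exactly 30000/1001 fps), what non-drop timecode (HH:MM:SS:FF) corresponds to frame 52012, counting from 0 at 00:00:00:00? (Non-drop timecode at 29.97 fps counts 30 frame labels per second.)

00:28:53:22

52012 ÷ 30 = 1733 full seconds, remainder 22 frames.
1733 s = 0 h 28 min 53 s.
Timecode: 00:28:53:22.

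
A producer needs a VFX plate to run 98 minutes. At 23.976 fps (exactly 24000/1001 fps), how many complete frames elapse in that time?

98 min = 5880 s.
Frames = 5880 × 24000/1001 = 20160000/143 ≈ 140979.0210.
Complete frames: 140979.

140979 frames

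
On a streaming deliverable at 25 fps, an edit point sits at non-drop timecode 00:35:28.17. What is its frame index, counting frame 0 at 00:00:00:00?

53217

Total seconds to the label: (0 × 3600 + 35 × 60 + 28) = 2128.
Frame index = 2128 × 25 + 17 = 53217.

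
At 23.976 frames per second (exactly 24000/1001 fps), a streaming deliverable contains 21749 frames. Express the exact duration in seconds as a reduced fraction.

Running time = 21749 ÷ (24000/1001) = 21749 × 1001/24000 = 21770749/24000 s.

21770749/24000 seconds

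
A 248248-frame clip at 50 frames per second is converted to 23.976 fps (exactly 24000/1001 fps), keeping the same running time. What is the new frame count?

Target frames = source frames × (target rate / source rate) = 248248 × (24000/1001)/(50) = 248248 × 480/1001 = 119040.

119040 frames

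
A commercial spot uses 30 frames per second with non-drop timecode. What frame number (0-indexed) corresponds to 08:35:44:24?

frame 928344

Total seconds to the label: (8 × 3600 + 35 × 60 + 44) = 30944.
Frame index = 30944 × 30 + 24 = 928344.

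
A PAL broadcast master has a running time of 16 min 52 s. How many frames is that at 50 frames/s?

50600 frames

16 min 52 s = 1012 s.
Frames = 1012 × 50 = 50600.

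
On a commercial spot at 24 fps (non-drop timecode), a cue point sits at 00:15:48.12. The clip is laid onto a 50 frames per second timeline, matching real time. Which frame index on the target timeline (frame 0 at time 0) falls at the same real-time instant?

frame 47425

Source frame index: (0×3600 + 15×60 + 48) × 24 + 12 = 22764.
Real time: 22764 / (24) = 1897/2 s.
Target frame: (1897/2) × (50) = 47425.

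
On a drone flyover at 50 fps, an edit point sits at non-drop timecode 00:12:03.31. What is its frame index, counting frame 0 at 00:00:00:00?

Total seconds to the label: (0 × 3600 + 12 × 60 + 3) = 723.
Frame index = 723 × 50 + 31 = 36181.

36181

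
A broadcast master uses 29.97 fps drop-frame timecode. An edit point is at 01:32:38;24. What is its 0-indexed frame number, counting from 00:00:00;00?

166598

As if non-drop at 30 labels/s: (1 × 3600 + 32 × 60 + 38) × 30 + 24 = 166764.
Minute boundaries passed: 92; those not divisible by 10: 92 − 9 = 83; dropped labels = 2 × 83 = 166.
Actual frame index = 166764 − 166 = 166598.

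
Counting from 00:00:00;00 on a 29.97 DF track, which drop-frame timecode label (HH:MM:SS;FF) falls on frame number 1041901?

Each 10-minute DF block holds 10 × 60 × 30 − 9 × 2 = 17982 frames. 1041901 ÷ 17982 → 57 full blocks, remainder 16927.
Within the partial block the first minute is 1800 frames and each further minute 1798, so 9 further minute boundaries passed. Total skipped labels = 18 × 57 + 2 × 9 = 1044.
Non-drop label index = 1041901 + 1044 = 1042945; at 30 labels/s that is 09:39:24:25, i.e. DF 09:39:24;25.

09:39:24;25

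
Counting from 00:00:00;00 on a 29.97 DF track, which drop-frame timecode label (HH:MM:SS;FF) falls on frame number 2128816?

19:43:51;16

Ten DF minutes hold 17982 frames, so frame 2128816 lies in block 118 (frames 2121876–2139857) with 6940 frames into that block.
The block's first minute is 1800 frames and the rest 1798 each; 6940 frames reaches minute 3, so 118 × 18 + 3 × 2 = 2130 labels have been skipped so far.
Adding those back, label number 2128816 + 2130 = 2130946 at 30 labels/s is 71031 s + 16 f = 19 h 43 min 51 s frame 16, i.e. 19:43:51;16.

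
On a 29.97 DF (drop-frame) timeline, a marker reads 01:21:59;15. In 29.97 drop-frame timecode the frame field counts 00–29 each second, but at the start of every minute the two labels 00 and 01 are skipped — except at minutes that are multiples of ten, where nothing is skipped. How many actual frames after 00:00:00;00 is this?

As if non-drop at 30 labels/s: (1 × 3600 + 21 × 60 + 59) × 30 + 15 = 147585.
Minute boundaries passed: 81; those not divisible by 10: 81 − 8 = 73; dropped labels = 2 × 73 = 146.
Actual frame index = 147585 − 146 = 147439.

147439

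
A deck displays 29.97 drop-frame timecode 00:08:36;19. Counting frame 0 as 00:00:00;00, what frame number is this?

Complete 10-minute blocks: 0, each 17982 frames → 0.
Remaining 8 whole minutes in the current block: 1800 + 7 × 1798 = 14386 frames.
Within the current minute: 36 × 30 + 19 − 2 = 1097 (labels ;00/;01 skipped at this minute). Total = 0 + 14386 + 1097 = 15483.

15483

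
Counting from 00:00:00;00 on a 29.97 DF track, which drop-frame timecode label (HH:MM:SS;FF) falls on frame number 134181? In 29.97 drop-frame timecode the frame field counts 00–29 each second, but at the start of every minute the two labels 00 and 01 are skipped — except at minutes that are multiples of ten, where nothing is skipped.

01:14:37;05

Ten DF minutes hold 17982 frames, so frame 134181 lies in block 7 (frames 125874–143855) with 8307 frames into that block.
The block's first minute is 1800 frames and the rest 1798 each; 8307 frames reaches minute 4, so 7 × 18 + 4 × 2 = 134 labels have been skipped so far.
Adding those back, label number 134181 + 134 = 134315 at 30 labels/s is 4477 s + 5 f = 1 h 14 min 37 s frame 5, i.e. 01:14:37;05.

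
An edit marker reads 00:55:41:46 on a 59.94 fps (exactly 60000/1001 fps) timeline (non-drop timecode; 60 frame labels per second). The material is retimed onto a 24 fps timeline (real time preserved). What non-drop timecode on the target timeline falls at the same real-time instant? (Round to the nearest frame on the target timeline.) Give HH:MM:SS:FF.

00:55:45:03

Source frame index: (0×3600 + 55×60 + 41) × 60 + 46 = 200506.
Real time: 200506 / (60000/1001) = 100353253/30000 s.
Target frame: (100353253/30000) × (24) = 100353253/1250 ≈ 80282.602 → 80283.
At 24 labels/s: frame 80283 → 00:55:45:03.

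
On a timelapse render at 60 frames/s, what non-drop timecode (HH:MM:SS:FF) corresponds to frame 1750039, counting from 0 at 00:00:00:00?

1750039 ÷ 60 = 29167 full seconds, remainder 19 frames.
29167 s = 8 h 6 min 7 s.
Timecode: 08:06:07:19.

08:06:07:19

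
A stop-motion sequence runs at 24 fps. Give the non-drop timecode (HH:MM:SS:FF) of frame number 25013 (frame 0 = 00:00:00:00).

25013 ÷ 24 = 1042 full seconds, remainder 5 frames.
1042 s = 0 h 17 min 22 s.
Timecode: 00:17:22:05.

00:17:22:05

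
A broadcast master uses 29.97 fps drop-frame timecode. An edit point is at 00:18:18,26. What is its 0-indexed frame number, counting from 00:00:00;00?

32932

Complete 10-minute blocks: 1, each 17982 frames → 17982.
Remaining 8 whole minutes in the current block: 1800 + 7 × 1798 = 14386 frames.
Within the current minute: 18 × 30 + 26 − 2 = 564 (labels ;00/;01 skipped at this minute). Total = 17982 + 14386 + 564 = 32932.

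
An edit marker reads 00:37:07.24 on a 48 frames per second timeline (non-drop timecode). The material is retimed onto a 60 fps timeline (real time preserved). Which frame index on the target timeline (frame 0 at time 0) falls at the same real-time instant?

Source frame index: (0×3600 + 37×60 + 7) × 48 + 24 = 106920.
Real time: 106920 / (48) = 4455/2 s.
Target frame: (4455/2) × (60) = 133650.

frame 133650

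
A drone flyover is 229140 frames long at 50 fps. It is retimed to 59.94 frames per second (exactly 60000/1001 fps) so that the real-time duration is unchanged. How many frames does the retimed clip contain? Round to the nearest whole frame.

274693 frames

Frames at target rate = 229140 × (60000/1001) / (50) = 274968000/1001 ≈ 274693.307.
Nearest whole frame: 274693.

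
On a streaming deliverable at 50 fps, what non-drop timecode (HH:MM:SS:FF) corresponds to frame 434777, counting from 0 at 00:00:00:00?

02:24:55:27

434777 ÷ 50 = 8695 full seconds, remainder 27 frames.
8695 s = 2 h 24 min 55 s.
Timecode: 02:24:55:27.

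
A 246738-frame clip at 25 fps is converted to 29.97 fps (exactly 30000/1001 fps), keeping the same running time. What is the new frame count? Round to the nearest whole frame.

295790 frames

Frames at target rate = 246738 × (30000/1001) / (25) = 296085600/1001 ≈ 295789.810.
Nearest whole frame: 295790.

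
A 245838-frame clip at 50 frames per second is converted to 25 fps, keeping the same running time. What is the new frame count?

Frames at target rate = 245838 × (25) / (50) = 122919.

122919 frames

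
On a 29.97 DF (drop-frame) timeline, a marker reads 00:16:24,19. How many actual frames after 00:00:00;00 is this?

Complete 10-minute blocks: 1, each 17982 frames → 17982.
Remaining 6 whole minutes in the current block: 1800 + 5 × 1798 = 10790 frames.
Within the current minute: 24 × 30 + 19 − 2 = 737 (labels ;00/;01 skipped at this minute). Total = 17982 + 10790 + 737 = 29509.

29509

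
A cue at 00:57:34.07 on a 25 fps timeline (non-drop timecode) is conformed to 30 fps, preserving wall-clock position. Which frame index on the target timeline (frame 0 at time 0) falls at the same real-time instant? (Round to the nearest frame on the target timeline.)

frame 103628

Source frame index: (0×3600 + 57×60 + 34) × 25 + 7 = 86357.
Real time: 86357 / (25) = 86357/25 s.
Target frame: (86357/25) × (30) = 518142/5 ≈ 103628.400 → 103628.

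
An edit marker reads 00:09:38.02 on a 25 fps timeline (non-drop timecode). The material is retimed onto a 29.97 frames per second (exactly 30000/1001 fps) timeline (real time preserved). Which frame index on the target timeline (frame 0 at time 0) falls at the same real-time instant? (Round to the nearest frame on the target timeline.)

Source frame index: (0×3600 + 9×60 + 38) × 25 + 2 = 14452.
Real time: 14452 / (25) = 14452/25 s.
Target frame: (14452/25) × (30000/1001) = 17342400/1001 ≈ 17325.075 → 17325.

frame 17325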